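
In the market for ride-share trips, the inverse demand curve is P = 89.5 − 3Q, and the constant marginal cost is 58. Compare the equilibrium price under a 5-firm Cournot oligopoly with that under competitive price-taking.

Cournot with 5 identical firms: the symmetric best-response condition is 89.5 − 18q = 58. Each firm produces q = 1.75, total output Q = 8.75, price P = 63.25.
Under competition P = MC = 58, so Q = (89.5 − 58)/3 = 10.5.

Cournot: P = 63.25; Competition: P = 58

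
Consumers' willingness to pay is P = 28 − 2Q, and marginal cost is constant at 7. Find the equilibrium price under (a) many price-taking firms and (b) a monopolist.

Competition: P = 7; Monopoly: P = 17.5

Competitive firms price at marginal cost: P = 7, giving Q = 10.5.
Monopoly sets MR = MC: 28 − 4Q = 7 ⇒ Q = 5.25, P = 28 − 2·5.25 = 17.5.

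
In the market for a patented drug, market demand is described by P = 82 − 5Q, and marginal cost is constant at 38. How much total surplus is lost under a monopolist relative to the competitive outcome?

Under competition P = MC = 38, so Q = (82 − 38)/5 = 8.8.
Monopoly sets MR = MC: 82 − 10Q = 38 ⇒ Q = 4.4, P = 82 − 5·4.4 = 60.
DWL is the triangle between Q = 4.4 and Q = 8.8: ½·(8.8 − 4.4)·(60 − 38) = 48.4.

DWL = 48.4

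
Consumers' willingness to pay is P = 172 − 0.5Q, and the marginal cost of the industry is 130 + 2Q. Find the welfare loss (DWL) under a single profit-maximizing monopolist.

Competitive equilibrium sets price equal to marginal cost: 172 − 0.5Q = 130 + 2Q, so Q = 16.8 and P = 163.6.
A monopolist chooses Q where MR = MC. MR = 172 − Q; setting this equal to 130 + 2Q gives Q = 14 and P = 165.
CS = ½·(172 − 163.6)·16.8 = 70.56; PS = (163.6·16.8 − 130·16.8 − ½·2·16.8²) = 282.24; TS = 352.8.
CS = ½·(172 − 165)·14 = 49; PS = (165·14 − 130·14 − ½·2·14²) = 294; TS = 343.
DWL = 352.8 − 343 = 9.8.

DWL = 9.8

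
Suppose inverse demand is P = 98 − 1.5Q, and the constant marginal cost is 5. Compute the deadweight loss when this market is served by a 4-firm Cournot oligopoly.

Perfect competition: P = MC = 5, so 98 − 1.5Q = 5 and Q = 62.
In a 4-firm Cournot equilibrium, symmetry and the first-order condition give q = (98 − 5)/(7.5) = 12.4. So Q = 49.6 and P = 23.6.
DWL is the triangle between Q = 49.6 and Q = 62: ½·(62 − 49.6)·(23.6 − 5) = 115.32.

DWL = 115.32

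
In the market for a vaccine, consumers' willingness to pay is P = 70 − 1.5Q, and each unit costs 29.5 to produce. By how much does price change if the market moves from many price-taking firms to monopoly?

Under competition P = MC = 29.5, so Q = (70 − 29.5)/1.5 = 27.
Monopoly sets MR = MC: 70 − 3Q = 29.5 ⇒ Q = 13.5, P = 70 − 1.5·13.5 = 49.75.
Change in price: 49.75 − 29.5 = 20.25.

Price rises by 20.25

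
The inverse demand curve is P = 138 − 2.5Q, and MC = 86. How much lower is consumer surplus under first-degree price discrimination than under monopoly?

CS falls by 135.2

Monopoly sets MR = MC: 138 − 5Q = 86 ⇒ Q = 10.4, P = 138 − 2.5·10.4 = 112.
CS = ½·(138 − 112)·10.4 = 135.2.
Under first-degree price discrimination the firm charges each unit its demand price and produces up to where P = MC, i.e. Q = 20.8. Consumer surplus is zero; producer surplus equals total surplus.
CS = 0.
Change in consumer surplus: 0 − 135.2 = −135.2.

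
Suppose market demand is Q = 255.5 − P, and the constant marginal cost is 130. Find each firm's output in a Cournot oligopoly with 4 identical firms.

q_i = 25.1

Inverting demand: P = 255.5 − Q.
Cournot with 4 identical firms: the symmetric best-response condition is 255.5 − 5q = 130. Each firm produces q = 25.1, total output Q = 100.4, price P = 155.1.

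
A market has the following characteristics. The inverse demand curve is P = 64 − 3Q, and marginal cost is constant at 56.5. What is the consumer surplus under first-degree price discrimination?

With perfect price discrimination, output is the efficient level Q = 2.5 (where demand meets MC), but every buyer pays their willingness to pay: CS = 0 and PS = total surplus.
CS = 0.

CS = 0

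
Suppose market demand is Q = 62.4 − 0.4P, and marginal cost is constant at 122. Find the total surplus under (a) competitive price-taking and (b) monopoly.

Competition: TS = 231.2; Monopoly: TS = 173.4

Inverting demand: P = 156 − 2.5Q.
Under competition P = MC = 122, so Q = (156 − 122)/2.5 = 13.6.
CS = ½·(156 − 122)·13.6 = 231.2; PS = (122 − 122)·13.6 = 0; TS = 231.2.
A monopolist chooses Q where MR = MC. MR = 156 − 5Q; setting this equal to 122 gives Q = 6.8 and P = 139.
CS = ½·(156 − 139)·6.8 = 57.8; PS = (139 − 122)·6.8 = 115.6; TS = 173.4.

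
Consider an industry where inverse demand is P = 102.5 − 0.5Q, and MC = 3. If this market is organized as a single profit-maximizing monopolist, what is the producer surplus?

A monopolist chooses Q where MR = MC. MR = 102.5 − Q; setting this equal to 3 gives Q = 99.5 and P = 52.75.
PS = (52.75 − 3)·99.5 = 4950.125.

PS = 4950.125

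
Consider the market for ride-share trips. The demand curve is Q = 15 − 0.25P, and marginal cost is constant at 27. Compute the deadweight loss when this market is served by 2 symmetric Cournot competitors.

Inverting demand: P = 60 − 4Q.
Competitive firms price at marginal cost: P = 27, giving Q = 8.25.
Cournot with 2 identical firms: the symmetric best-response condition is 60 − 12q = 27. Each firm produces q = 2.75, total output Q = 5.5, price P = 38.
DWL is the triangle between Q = 5.5 and Q = 8.25: ½·(8.25 − 5.5)·(38 − 27) = 15.125.

DWL = 15.125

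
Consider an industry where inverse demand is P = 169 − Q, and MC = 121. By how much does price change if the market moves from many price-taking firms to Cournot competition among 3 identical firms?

Under competition P = MC = 121, so Q = (169 − 121)/1 = 48.
With 3 symmetric Cournot firms, each firm's FOC gives 169 − 4q = 121, so q = 12, Q = 3·12 = 36, and P = 133.
Change in price: 133 − 121 = 12.

Price rises by 12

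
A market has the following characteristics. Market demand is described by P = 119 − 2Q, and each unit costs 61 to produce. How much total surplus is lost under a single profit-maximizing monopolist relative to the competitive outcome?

Under competition P = MC = 61, so Q = (119 − 61)/2 = 29.
Monopoly sets MR = MC: 119 − 4Q = 61 ⇒ Q = 14.5, P = 119 − 2·14.5 = 90.
DWL is the triangle between Q = 14.5 and Q = 29: ½·(29 − 14.5)·(90 − 61) = 210.25.

DWL = 210.25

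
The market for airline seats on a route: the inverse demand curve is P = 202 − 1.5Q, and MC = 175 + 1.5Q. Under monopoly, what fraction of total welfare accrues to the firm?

PS/TS = 0.75

A monopolist chooses Q where MR = MC. MR = 202 − 3Q; setting this equal to 175 + 1.5Q gives Q = 6 and P = 193.
CS = ½·(202 − 193)·6 = 27.
PS = P·Q − VC(Q) = 193·6 − (175·6 + ½·1.5·6²) = 81.
Share captured = PS/TS = 81/108 = 0.75.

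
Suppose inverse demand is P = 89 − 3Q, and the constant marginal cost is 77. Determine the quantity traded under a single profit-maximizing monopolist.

The monopolist equates marginal revenue to marginal cost: 89 − 6Q = 77, so Q = 2. From demand, P = 83.

Q = 2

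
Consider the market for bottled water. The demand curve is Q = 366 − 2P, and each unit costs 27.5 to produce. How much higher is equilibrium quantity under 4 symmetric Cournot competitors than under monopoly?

Inverting demand: P = 183 − 0.5Q.
The monopolist equates marginal revenue to marginal cost: 183 − Q = 27.5, so Q = 155.5. From demand, P = 105.25.
In a 4-firm Cournot equilibrium, symmetry and the first-order condition give q = (183 − 27.5)/(2.5) = 62.2. So Q = 248.8 and P = 58.6.
Change in equilibrium quantity: 248.8 − 155.5 = 93.3.

Q rises by 93.3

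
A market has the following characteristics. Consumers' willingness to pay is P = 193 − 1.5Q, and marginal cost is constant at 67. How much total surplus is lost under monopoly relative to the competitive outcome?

Perfect competition: P = MC = 67, so 193 − 1.5Q = 67 and Q = 84.
The monopolist equates marginal revenue to marginal cost: 193 − 3Q = 67, so Q = 42. From demand, P = 130.
DWL is the triangle between Q = 42 and Q = 84: ½·(84 − 42)·(130 − 67) = 1323.

DWL = 1323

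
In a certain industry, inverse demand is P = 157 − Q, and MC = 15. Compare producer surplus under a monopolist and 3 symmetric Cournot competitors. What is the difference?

Monopoly sets MR = MC: 157 − 2Q = 15 ⇒ Q = 71, P = 157 − 71 = 86.
PS = (86 − 15)·71 = 5041.
Cournot with 3 identical firms: the symmetric best-response condition is 157 − 4q = 15. Each firm produces q = 35.5, total output Q = 106.5, price P = 50.5.
PS = (50.5 − 15)·106.5 = 3780.75.
Change in producer surplus: 3780.75 − 5041 = −1260.25.

PS falls by 1260.25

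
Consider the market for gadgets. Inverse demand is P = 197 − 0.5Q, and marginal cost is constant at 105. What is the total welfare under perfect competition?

Competitive firms price at marginal cost: P = 105, giving Q = 184.
CS = ½·(197 − 105)·184 = 8464; PS = (105 − 105)·184 = 0; TS = 8464.

TS = 8464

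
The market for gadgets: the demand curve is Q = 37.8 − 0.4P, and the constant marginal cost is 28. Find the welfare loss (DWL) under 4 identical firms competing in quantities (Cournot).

DWL = 35.378

Inverting demand: P = 94.5 − 2.5Q.
Under competition P = MC = 28, so Q = (94.5 − 28)/2.5 = 26.6.
In a 4-firm Cournot equilibrium, symmetry and the first-order condition give q = (94.5 − 28)/(12.5) = 5.32. So Q = 21.28 and P = 41.3.
DWL is the triangle between Q = 21.28 and Q = 26.6: ½·(26.6 − 21.28)·(41.3 − 28) = 35.378.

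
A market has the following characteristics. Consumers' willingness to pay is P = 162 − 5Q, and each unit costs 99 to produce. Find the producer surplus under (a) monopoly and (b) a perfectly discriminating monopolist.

A monopolist chooses Q where MR = MC. MR = 162 − 10Q; setting this equal to 99 gives Q = 6.3 and P = 130.5.
PS = (130.5 − 99)·6.3 = 198.45.
With perfect price discrimination, output is the efficient level Q = 12.6 (where demand meets MC), but every buyer pays their willingness to pay: CS = 0 and PS = total surplus.
PS = ½·(162 − 99)·12.6 = 396.9.

Monopoly: PS = 198.45; Perfect PD: PS = 396.9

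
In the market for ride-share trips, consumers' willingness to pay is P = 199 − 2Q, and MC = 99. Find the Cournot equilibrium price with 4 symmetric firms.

P = 119

In a 4-firm Cournot equilibrium, symmetry and the first-order condition give q = (199 − 99)/(10) = 10. So Q = 40 and P = 119.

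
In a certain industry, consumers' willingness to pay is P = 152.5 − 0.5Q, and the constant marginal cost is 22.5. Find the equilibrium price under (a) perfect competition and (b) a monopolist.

Under competition P = MC = 22.5, so Q = (152.5 − 22.5)/0.5 = 260.
A monopolist chooses Q where MR = MC. MR = 152.5 − Q; setting this equal to 22.5 gives Q = 130 and P = 87.5.

Competition: P = 22.5; Monopoly: P = 87.5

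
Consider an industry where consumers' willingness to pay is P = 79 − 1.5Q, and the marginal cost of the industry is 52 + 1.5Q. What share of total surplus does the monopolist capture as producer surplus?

PS/TS = 0.75

A monopolist chooses Q where MR = MC. MR = 79 − 3Q; setting this equal to 52 + 1.5Q gives Q = 6 and P = 70.
CS = ½·(79 − 70)·6 = 27.
PS = P·Q − VC(Q) = 70·6 − (52·6 + ½·1.5·6²) = 81.
Share captured = PS/TS = 81/108 = 0.75.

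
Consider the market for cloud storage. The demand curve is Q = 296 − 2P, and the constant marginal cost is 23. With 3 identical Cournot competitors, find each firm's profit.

π_i = 1953.125

Inverting demand: P = 148 − 0.5Q.
With 3 symmetric Cournot firms, each firm's FOC gives 148 − 2q = 23, so q = 62.5, Q = 3·62.5 = 187.5, and P = 54.25.
Each firm's profit = (54.25 − 23)·62.5 = 1953.125.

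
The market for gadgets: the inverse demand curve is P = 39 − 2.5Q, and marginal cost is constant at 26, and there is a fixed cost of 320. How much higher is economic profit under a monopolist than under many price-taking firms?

Under competition P = MC = 26, so Q = (39 − 26)/2.5 = 5.2.
Profit = (26 − 26)·5.2 − 320 = −320.
A monopolist chooses Q where MR = MC. MR = 39 − 5Q; setting this equal to 26 gives Q = 2.6 and P = 32.5.
Profit = (32.5 − 26)·2.6 − 320 = −303.1.
Change in economic profit: −303.1 − −320 = 16.9.

π rises by 16.9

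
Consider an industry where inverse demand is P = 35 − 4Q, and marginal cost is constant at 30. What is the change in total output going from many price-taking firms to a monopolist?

Perfect competition: P = MC = 30, so 35 − 4Q = 30 and Q = 1.25.
Monopoly sets MR = MC: 35 − 8Q = 30 ⇒ Q = 0.625, P = 35 − 4·0.625 = 32.5.
Change in total output: 0.625 − 1.25 = −0.625.

Total output falls by 0.625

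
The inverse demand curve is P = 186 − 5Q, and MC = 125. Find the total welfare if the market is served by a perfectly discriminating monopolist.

With perfect price discrimination, output is the efficient level Q = 12.2 (where demand meets MC), but every buyer pays their willingness to pay: CS = 0 and PS = total surplus.
TS = 372.1 (equal to competitive TS).

TS = 372.1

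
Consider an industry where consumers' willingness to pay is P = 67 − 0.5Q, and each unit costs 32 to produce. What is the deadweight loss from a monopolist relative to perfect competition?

Perfect competition: P = MC = 32, so 67 − 0.5Q = 32 and Q = 70.
The monopolist equates marginal revenue to marginal cost: 67 − Q = 32, so Q = 35. From demand, P = 49.5.
DWL is the triangle between Q = 35 and Q = 70: ½·(70 − 35)·(49.5 − 32) = 306.25.

DWL = 306.25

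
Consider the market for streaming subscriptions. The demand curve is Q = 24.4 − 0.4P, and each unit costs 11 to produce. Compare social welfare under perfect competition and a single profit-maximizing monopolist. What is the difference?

TS falls by 125

Inverting demand: P = 61 − 2.5Q.
Competitive firms price at marginal cost: P = 11, giving Q = 20.
CS = ½·(61 − 11)·20 = 500; PS = (11 − 11)·20 = 0; TS = 500.
The monopolist equates marginal revenue to marginal cost: 61 − 5Q = 11, so Q = 10. From demand, P = 36.
CS = ½·(61 − 36)·10 = 125; PS = (36 − 11)·10 = 250; TS = 375.
Change in social welfare: 375 − 500 = −125.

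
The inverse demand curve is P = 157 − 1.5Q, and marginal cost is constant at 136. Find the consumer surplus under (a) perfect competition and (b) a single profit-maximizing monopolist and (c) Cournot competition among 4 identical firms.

Competition: CS = 147; Monopoly: CS = 36.75; Cournot: CS = 94.08

Competitive firms price at marginal cost: P = 136, giving Q = 14.
CS = ½·(157 − 136)·14 = 147.
A monopolist chooses Q where MR = MC. MR = 157 − 3Q; setting this equal to 136 gives Q = 7 and P = 146.5.
CS = ½·(157 − 146.5)·7 = 36.75.
With 4 symmetric Cournot firms, each firm's FOC gives 157 − 7.5q = 136, so q = 2.8, Q = 4·2.8 = 11.2, and P = 140.2.
CS = ½·(157 − 140.2)·11.2 = 94.08.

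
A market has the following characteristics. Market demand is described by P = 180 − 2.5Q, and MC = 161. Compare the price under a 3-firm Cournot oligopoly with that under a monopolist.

With 3 symmetric Cournot firms, each firm's FOC gives 180 − 10q = 161, so q = 1.9, Q = 3·1.9 = 5.7, and P = 165.75.
A monopolist chooses Q where MR = MC. MR = 180 − 5Q; setting this equal to 161 gives Q = 3.8 and P = 170.5.

Cournot: P = 165.75; Monopoly: P = 170.5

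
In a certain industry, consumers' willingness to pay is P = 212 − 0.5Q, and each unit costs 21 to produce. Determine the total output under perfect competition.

Perfect competition: P = MC = 21, so 212 − 0.5Q = 21 and Q = 382.

Q = 382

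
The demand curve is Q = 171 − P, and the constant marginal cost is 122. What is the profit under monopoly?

Inverting demand: P = 171 − Q.
A monopolist chooses Q where MR = MC. MR = 171 − 2Q; setting this equal to 122 gives Q = 24.5 and P = 146.5.
Profit = (146.5 − 122)·24.5 = 600.25.

Profit = 600.25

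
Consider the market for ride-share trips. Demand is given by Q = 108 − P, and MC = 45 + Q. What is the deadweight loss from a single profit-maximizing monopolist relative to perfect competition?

Inverting demand: P = 108 − Q.
Competitive equilibrium sets price equal to marginal cost: 108 − Q = 45 + Q, so Q = 31.5 and P = 76.5.
A monopolist chooses Q where MR = MC. MR = 108 − 2Q; setting this equal to 45 + Q gives Q = 21 and P = 87.
CS = ½·(108 − 76.5)·31.5 = 496.125; PS = (76.5·31.5 − 45·31.5 − ½·1·31.5²) = 496.125; TS = 992.25.
CS = ½·(108 − 87)·21 = 220.5; PS = (87·21 − 45·21 − ½·1·21²) = 661.5; TS = 882.
DWL = 992.25 − 882 = 110.25.

DWL = 110.25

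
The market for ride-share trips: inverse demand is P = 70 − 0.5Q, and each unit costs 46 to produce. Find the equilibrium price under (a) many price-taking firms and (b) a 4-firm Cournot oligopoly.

Under competition P = MC = 46, so Q = (70 − 46)/0.5 = 48.
Cournot with 4 identical firms: the symmetric best-response condition is 70 − 2.5q = 46. Each firm produces q = 9.6, total output Q = 38.4, price P = 50.8.

Competition: P = 46; Cournot: P = 50.8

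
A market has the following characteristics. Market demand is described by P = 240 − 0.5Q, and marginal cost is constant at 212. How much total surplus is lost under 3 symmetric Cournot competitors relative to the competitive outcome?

Under competition P = MC = 212, so Q = (240 − 212)/0.5 = 56.
Cournot with 3 identical firms: the symmetric best-response condition is 240 − 2q = 212. Each firm produces q = 14, total output Q = 42, price P = 219.
DWL is the triangle between Q = 42 and Q = 56: ½·(56 − 42)·(219 − 212) = 49.

DWL = 49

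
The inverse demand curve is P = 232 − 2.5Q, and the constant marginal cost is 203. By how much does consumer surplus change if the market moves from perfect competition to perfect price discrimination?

Competitive firms price at marginal cost: P = 203, giving Q = 11.6.
CS = ½·(232 − 203)·11.6 = 168.2.
A perfectly discriminating monopolist sells every unit with P(Q) ≥ MC(Q), so output equals the competitive quantity Q = 11.6. Each buyer pays their reservation price, so CS = 0 and the firm captures all surplus.
CS = 0.
Change in consumer surplus: 0 − 168.2 = −168.2.

Consumer surplus falls by 168.2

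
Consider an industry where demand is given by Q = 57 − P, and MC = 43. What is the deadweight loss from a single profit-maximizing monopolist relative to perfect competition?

Inverting demand: P = 57 − Q.
Under competition P = MC = 43, so Q = (57 − 43)/1 = 14.
A monopolist chooses Q where MR = MC. MR = 57 − 2Q; setting this equal to 43 gives Q = 7 and P = 50.
DWL is the triangle between Q = 7 and Q = 14: ½·(14 − 7)·(50 − 43) = 24.5.

DWL = 24.5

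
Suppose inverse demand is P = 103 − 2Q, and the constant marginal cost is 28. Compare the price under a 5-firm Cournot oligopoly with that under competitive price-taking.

Cournot: P = 40.5; Competition: P = 28

In a 5-firm Cournot equilibrium, symmetry and the first-order condition give q = (103 − 28)/(12) = 6.25. So Q = 31.25 and P = 40.5.
Under competition P = MC = 28, so Q = (103 − 28)/2 = 37.5.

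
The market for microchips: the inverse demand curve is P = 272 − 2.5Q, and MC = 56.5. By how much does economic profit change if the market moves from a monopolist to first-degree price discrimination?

A monopolist chooses Q where MR = MC. MR = 272 − 5Q; setting this equal to 56.5 gives Q = 43.1 and P = 164.25.
Profit = (164.25 − 56.5)·43.1 = 4644.025.
A perfectly discriminating monopolist sells every unit with P(Q) ≥ MC(Q), so output equals the competitive quantity Q = 86.2. Each buyer pays their reservation price, so CS = 0 and the firm captures all surplus.
PS equals the full surplus area, 9288.05. Profit = 9288.05 = 9288.05.
Change in economic profit: 9288.05 − 4644.025 = 4644.025.

Economic profit rises by 4644.025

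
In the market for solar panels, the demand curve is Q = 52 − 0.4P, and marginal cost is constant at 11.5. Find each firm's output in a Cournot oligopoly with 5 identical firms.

q_i = 7.9

Inverting demand: P = 130 − 2.5Q.
With 5 symmetric Cournot firms, each firm's FOC gives 130 − 15q = 11.5, so q = 7.9, Q = 5·7.9 = 39.5, and P = 31.25.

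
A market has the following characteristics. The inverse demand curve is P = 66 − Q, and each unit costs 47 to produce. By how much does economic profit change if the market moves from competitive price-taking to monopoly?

Competitive firms price at marginal cost: P = 47, giving Q = 19.
Profit = (47 − 47)·19 = 0.
The monopolist equates marginal revenue to marginal cost: 66 − 2Q = 47, so Q = 9.5. From demand, P = 56.5.
Profit = (56.5 − 47)·9.5 = 90.25.
Change in economic profit: 90.25 − 0 = 90.25.

Economic profit rises by 90.25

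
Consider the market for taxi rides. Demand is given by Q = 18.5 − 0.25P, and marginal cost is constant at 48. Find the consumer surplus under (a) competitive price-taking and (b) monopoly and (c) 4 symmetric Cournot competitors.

Competition: CS = 84.5; Monopoly: CS = 21.125; Cournot: CS = 54.08

Inverting demand: P = 74 − 4Q.
Competitive firms price at marginal cost: P = 48, giving Q = 6.5.
CS = ½·(74 − 48)·6.5 = 84.5.
A monopolist chooses Q where MR = MC. MR = 74 − 8Q; setting this equal to 48 gives Q = 3.25 and P = 61.
CS = ½·(74 − 61)·3.25 = 21.125.
Cournot with 4 identical firms: the symmetric best-response condition is 74 − 20q = 48. Each firm produces q = 1.3, total output Q = 5.2, price P = 53.2.
CS = ½·(74 − 53.2)·5.2 = 54.08.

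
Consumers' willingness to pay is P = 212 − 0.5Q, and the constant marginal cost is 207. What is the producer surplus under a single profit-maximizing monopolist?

A monopolist chooses Q where MR = MC. MR = 212 − Q; setting this equal to 207 gives Q = 5 and P = 209.5.
PS = (209.5 − 207)·5 = 12.5.

PS = 12.5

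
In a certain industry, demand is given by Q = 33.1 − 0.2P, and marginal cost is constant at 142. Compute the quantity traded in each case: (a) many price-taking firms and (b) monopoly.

Inverting demand: P = 165.5 − 5Q.
Competitive firms price at marginal cost: P = 142, giving Q = 4.7.
The monopolist equates marginal revenue to marginal cost: 165.5 − 10Q = 142, so Q = 2.35. From demand, P = 153.75.

Competition: Q = 4.7; Monopoly: Q = 2.35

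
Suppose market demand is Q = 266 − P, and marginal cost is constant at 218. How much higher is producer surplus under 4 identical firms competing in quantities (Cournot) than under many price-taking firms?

Producer surplus rises by 368.64

Inverting demand: P = 266 − Q.
Perfect competition: P = MC = 218, so 266 − Q = 218 and Q = 48.
PS = (218 − 218)·48 = 0.
In a 4-firm Cournot equilibrium, symmetry and the first-order condition give q = (266 − 218)/(5) = 9.6. So Q = 38.4 and P = 227.6.
PS = (227.6 − 218)·38.4 = 368.64.
Change in producer surplus: 368.64 − 0 = 368.64.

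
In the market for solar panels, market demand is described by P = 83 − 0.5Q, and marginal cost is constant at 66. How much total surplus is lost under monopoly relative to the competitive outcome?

DWL = 72.25

Perfect competition: P = MC = 66, so 83 − 0.5Q = 66 and Q = 34.
A monopolist chooses Q where MR = MC. MR = 83 − Q; setting this equal to 66 gives Q = 17 and P = 74.5.
DWL is the triangle between Q = 17 and Q = 34: ½·(34 − 17)·(74.5 − 66) = 72.25.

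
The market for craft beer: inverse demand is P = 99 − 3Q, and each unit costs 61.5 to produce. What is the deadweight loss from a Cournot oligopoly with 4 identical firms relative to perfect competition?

DWL = 9.375

Perfect competition: P = MC = 61.5, so 99 − 3Q = 61.5 and Q = 12.5.
With 4 symmetric Cournot firms, each firm's FOC gives 99 − 15q = 61.5, so q = 2.5, Q = 4·2.5 = 10, and P = 69.
DWL is the triangle between Q = 10 and Q = 12.5: ½·(12.5 − 10)·(69 − 61.5) = 9.375.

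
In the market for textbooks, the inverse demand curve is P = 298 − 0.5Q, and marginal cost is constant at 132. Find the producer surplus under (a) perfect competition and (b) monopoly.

Competition: PS = 0; Monopoly: PS = 13778

Competitive firms price at marginal cost: P = 132, giving Q = 332.
PS = (132 − 132)·332 = 0.
A monopolist chooses Q where MR = MC. MR = 298 − Q; setting this equal to 132 gives Q = 166 and P = 215.
PS = (215 − 132)·166 = 13778.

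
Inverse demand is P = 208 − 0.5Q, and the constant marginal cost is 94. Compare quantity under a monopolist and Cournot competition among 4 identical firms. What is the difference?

Q rises by 68.4

The monopolist equates marginal revenue to marginal cost: 208 − Q = 94, so Q = 114. From demand, P = 151.
Cournot with 4 identical firms: the symmetric best-response condition is 208 − 2.5q = 94. Each firm produces q = 45.6, total output Q = 182.4, price P = 116.8.
Change in quantity: 182.4 − 114 = 68.4.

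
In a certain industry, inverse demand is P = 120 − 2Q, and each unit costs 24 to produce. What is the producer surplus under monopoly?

Monopoly sets MR = MC: 120 − 4Q = 24 ⇒ Q = 24, P = 120 − 2·24 = 72.
PS = (72 − 24)·24 = 1152.

PS = 1152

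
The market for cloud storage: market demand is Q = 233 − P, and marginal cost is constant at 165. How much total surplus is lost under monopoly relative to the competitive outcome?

DWL = 578

Inverting demand: P = 233 − Q.
Under competition P = MC = 165, so Q = (233 − 165)/1 = 68.
A monopolist chooses Q where MR = MC. MR = 233 − 2Q; setting this equal to 165 gives Q = 34 and P = 199.
DWL is the triangle between Q = 34 and Q = 68: ½·(68 − 34)·(199 − 165) = 578.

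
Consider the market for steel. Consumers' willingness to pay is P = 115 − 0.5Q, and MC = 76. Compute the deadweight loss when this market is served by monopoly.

DWL = 380.25

Under competition P = MC = 76, so Q = (115 − 76)/0.5 = 78.
A monopolist chooses Q where MR = MC. MR = 115 − Q; setting this equal to 76 gives Q = 39 and P = 95.5.
DWL is the triangle between Q = 39 and Q = 78: ½·(78 − 39)·(95.5 − 76) = 380.25.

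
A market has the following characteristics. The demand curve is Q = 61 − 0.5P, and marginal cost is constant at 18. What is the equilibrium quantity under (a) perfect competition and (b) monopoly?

Competition: Q = 52; Monopoly: Q = 26

Inverting demand: P = 122 − 2Q.
Under competition P = MC = 18, so Q = (122 − 18)/2 = 52.
A monopolist chooses Q where MR = MC. MR = 122 − 4Q; setting this equal to 18 gives Q = 26 and P = 70.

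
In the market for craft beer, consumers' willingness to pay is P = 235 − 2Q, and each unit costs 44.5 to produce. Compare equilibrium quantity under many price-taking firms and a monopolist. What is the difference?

Equilibrium quantity falls by 47.625

Under competition P = MC = 44.5, so Q = (235 − 44.5)/2 = 95.25.
The monopolist equates marginal revenue to marginal cost: 235 − 4Q = 44.5, so Q = 47.625. From demand, P = 139.75.
Change in equilibrium quantity: 47.625 − 95.25 = −47.625.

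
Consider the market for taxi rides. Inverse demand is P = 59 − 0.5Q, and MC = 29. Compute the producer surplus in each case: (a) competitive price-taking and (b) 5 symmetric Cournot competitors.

Competition: PS = 0; Cournot: PS = 250

Perfect competition: P = MC = 29, so 59 − 0.5Q = 29 and Q = 60.
PS = (29 − 29)·60 = 0.
Cournot with 5 identical firms: the symmetric best-response condition is 59 − 3q = 29. Each firm produces q = 10, total output Q = 50, price P = 34.
PS = (34 − 29)·50 = 250.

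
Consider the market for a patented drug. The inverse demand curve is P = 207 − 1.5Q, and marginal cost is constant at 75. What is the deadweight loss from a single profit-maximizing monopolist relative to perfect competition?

DWL = 1452

Competitive firms price at marginal cost: P = 75, giving Q = 88.
Monopoly sets MR = MC: 207 − 3Q = 75 ⇒ Q = 44, P = 207 − 1.5·44 = 141.
DWL is the triangle between Q = 44 and Q = 88: ½·(88 − 44)·(141 − 75) = 1452.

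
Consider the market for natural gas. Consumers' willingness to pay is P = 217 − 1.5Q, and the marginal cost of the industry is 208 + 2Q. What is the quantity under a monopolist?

Q = 1.8

Monopoly sets MR = MC: 217 − 3Q = 208 + 2Q ⇒ Q = 1.8, P = 217 − 1.5·1.8 = 214.3.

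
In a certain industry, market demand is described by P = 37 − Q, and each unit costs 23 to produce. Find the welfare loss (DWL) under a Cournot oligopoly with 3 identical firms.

DWL = 6.125

Competitive firms price at marginal cost: P = 23, giving Q = 14.
In a 3-firm Cournot equilibrium, symmetry and the first-order condition give q = (37 − 23)/(4) = 3.5. So Q = 10.5 and P = 26.5.
DWL is the triangle between Q = 10.5 and Q = 14: ½·(14 − 10.5)·(26.5 − 23) = 6.125.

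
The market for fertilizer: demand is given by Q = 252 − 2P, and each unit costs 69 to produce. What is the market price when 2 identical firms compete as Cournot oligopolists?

Inverting demand: P = 126 − 0.5Q.
With 2 symmetric Cournot firms, each firm's FOC gives 126 − 1.5q = 69, so q = 38, Q = 2·38 = 76, and P = 88.

P = 88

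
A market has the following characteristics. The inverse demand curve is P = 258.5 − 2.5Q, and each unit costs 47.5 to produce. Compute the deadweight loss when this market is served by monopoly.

DWL = 2226.05

Perfect competition: P = MC = 47.5, so 258.5 − 2.5Q = 47.5 and Q = 84.4.
The monopolist equates marginal revenue to marginal cost: 258.5 − 5Q = 47.5, so Q = 42.2. From demand, P = 153.
DWL is the triangle between Q = 42.2 and Q = 84.4: ½·(84.4 − 42.2)·(153 − 47.5) = 2226.05.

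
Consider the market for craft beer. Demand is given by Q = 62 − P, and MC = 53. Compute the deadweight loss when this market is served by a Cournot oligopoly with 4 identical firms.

DWL = 1.62

Inverting demand: P = 62 − Q.
Competitive firms price at marginal cost: P = 53, giving Q = 9.
With 4 symmetric Cournot firms, each firm's FOC gives 62 − 5q = 53, so q = 1.8, Q = 4·1.8 = 7.2, and P = 54.8.
DWL is the triangle between Q = 7.2 and Q = 9: ½·(9 − 7.2)·(54.8 − 53) = 1.62.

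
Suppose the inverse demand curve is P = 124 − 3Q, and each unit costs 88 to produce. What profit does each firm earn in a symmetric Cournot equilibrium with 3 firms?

With 3 symmetric Cournot firms, each firm's FOC gives 124 − 12q = 88, so q = 3, Q = 3·3 = 9, and P = 97.
Each firm's profit = (97 − 88)·3 = 27.

π_i = 27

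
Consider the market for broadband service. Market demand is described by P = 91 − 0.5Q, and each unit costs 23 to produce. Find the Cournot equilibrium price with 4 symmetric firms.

In a 4-firm Cournot equilibrium, symmetry and the first-order condition give q = (91 − 23)/(2.5) = 27.2. So Q = 108.8 and P = 36.6.

P = 36.6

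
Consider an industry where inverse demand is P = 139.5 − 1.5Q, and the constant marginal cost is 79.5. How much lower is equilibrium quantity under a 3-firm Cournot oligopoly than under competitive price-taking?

Perfect competition: P = MC = 79.5, so 139.5 − 1.5Q = 79.5 and Q = 40.
With 3 symmetric Cournot firms, each firm's FOC gives 139.5 − 6q = 79.5, so q = 10, Q = 3·10 = 30, and P = 94.5.
Change in equilibrium quantity: 30 − 40 = −10.

Equilibrium quantity falls by 10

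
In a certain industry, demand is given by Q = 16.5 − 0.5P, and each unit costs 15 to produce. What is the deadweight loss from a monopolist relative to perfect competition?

DWL = 20.25

Inverting demand: P = 33 − 2Q.
Under competition P = MC = 15, so Q = (33 − 15)/2 = 9.
A monopolist chooses Q where MR = MC. MR = 33 − 4Q; setting this equal to 15 gives Q = 4.5 and P = 24.
DWL is the triangle between Q = 4.5 and Q = 9: ½·(9 − 4.5)·(24 − 15) = 20.25.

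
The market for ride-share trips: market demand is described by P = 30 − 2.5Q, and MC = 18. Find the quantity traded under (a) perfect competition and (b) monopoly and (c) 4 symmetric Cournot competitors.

Competition: Q = 4.8; Monopoly: Q = 2.4; Cournot: Q = 3.84

Competitive firms price at marginal cost: P = 18, giving Q = 4.8.
A monopolist chooses Q where MR = MC. MR = 30 − 5Q; setting this equal to 18 gives Q = 2.4 and P = 24.
With 4 symmetric Cournot firms, each firm's FOC gives 30 − 12.5q = 18, so q = 0.96, Q = 4·0.96 = 3.84, and P = 20.4.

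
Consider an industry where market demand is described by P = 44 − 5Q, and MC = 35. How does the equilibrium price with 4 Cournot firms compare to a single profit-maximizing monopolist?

In a 4-firm Cournot equilibrium, symmetry and the first-order condition give q = (44 − 35)/(25) = 0.36. So Q = 1.44 and P = 36.8.
The monopolist equates marginal revenue to marginal cost: 44 − 10Q = 35, so Q = 0.9. From demand, P = 39.5.

Cournot: P = 36.8; Monopoly: P = 39.5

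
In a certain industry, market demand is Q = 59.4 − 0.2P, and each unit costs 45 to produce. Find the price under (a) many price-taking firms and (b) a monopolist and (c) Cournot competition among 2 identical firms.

Competition: P = 45; Monopoly: P = 171; Cournot: P = 129

Inverting demand: P = 297 − 5Q.
Perfect competition: P = MC = 45, so 297 − 5Q = 45 and Q = 50.4.
A monopolist chooses Q where MR = MC. MR = 297 − 10Q; setting this equal to 45 gives Q = 25.2 and P = 171.
Cournot with 2 identical firms: the symmetric best-response condition is 297 − 15q = 45. Each firm produces q = 16.8, total output Q = 33.6, price P = 129.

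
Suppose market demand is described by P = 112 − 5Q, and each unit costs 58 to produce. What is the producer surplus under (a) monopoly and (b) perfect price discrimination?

Monopoly: PS = 145.8; Perfect PD: PS = 291.6

A monopolist chooses Q where MR = MC. MR = 112 − 10Q; setting this equal to 58 gives Q = 5.4 and P = 85.
PS = (85 − 58)·5.4 = 145.8.
Under first-degree price discrimination the firm charges each unit its demand price and produces up to where P = MC, i.e. Q = 10.8. Consumer surplus is zero; producer surplus equals total surplus.
PS = ½·(112 − 58)·10.8 = 291.6.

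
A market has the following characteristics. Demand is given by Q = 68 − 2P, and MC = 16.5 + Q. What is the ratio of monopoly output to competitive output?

Q_m/Q_c = 0.75

Inverting demand: P = 34 − 0.5Q.
A monopolist chooses Q where MR = MC. MR = 34 − Q; setting this equal to 16.5 + Q gives Q = 8.75 and P = 29.625.
Competitive equilibrium sets price equal to marginal cost: 34 − 0.5Q = 16.5 + Q, so Q = 35/3 and P = 169/6.
Ratio Q_m/Q_c = 8.75/(35/3) = 0.75.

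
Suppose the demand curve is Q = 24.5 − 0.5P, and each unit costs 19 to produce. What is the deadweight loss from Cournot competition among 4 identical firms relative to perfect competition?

DWL = 9

Inverting demand: P = 49 − 2Q.
Competitive firms price at marginal cost: P = 19, giving Q = 15.
In a 4-firm Cournot equilibrium, symmetry and the first-order condition give q = (49 − 19)/(10) = 3. So Q = 12 and P = 25.
DWL is the triangle between Q = 12 and Q = 15: ½·(15 − 12)·(25 − 19) = 9.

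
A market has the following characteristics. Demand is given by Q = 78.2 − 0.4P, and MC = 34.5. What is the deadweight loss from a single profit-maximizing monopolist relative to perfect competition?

Inverting demand: P = 195.5 − 2.5Q.
Under competition P = MC = 34.5, so Q = (195.5 − 34.5)/2.5 = 64.4.
A monopolist chooses Q where MR = MC. MR = 195.5 − 5Q; setting this equal to 34.5 gives Q = 32.2 and P = 115.
DWL is the triangle between Q = 32.2 and Q = 64.4: ½·(64.4 − 32.2)·(115 − 34.5) = 1296.05.

DWL = 1296.05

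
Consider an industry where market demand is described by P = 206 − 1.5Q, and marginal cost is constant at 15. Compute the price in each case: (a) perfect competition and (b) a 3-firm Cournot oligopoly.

Competitive firms price at marginal cost: P = 15, giving Q = 382/3.
Cournot with 3 identical firms: the symmetric best-response condition is 206 − 6q = 15. Each firm produces q = 191/6, total output Q = 95.5, price P = 62.75.

Competition: P = 15; Cournot: P = 62.75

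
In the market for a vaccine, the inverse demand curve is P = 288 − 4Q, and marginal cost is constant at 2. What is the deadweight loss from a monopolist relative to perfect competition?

Under competition P = MC = 2, so Q = (288 − 2)/4 = 71.5.
A monopolist chooses Q where MR = MC. MR = 288 − 8Q; setting this equal to 2 gives Q = 35.75 and P = 145.
DWL is the triangle between Q = 35.75 and Q = 71.5: ½·(71.5 − 35.75)·(145 − 2) = 2556.125.

DWL = 2556.125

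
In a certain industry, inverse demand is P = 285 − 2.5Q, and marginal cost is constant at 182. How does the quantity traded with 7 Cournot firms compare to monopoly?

Cournot: Q = 36.05; Monopoly: Q = 20.6

In a 7-firm Cournot equilibrium, symmetry and the first-order condition give q = (285 − 182)/(20) = 5.15. So Q = 36.05 and P = 194.875.
The monopolist equates marginal revenue to marginal cost: 285 − 5Q = 182, so Q = 20.6. From demand, P = 233.5.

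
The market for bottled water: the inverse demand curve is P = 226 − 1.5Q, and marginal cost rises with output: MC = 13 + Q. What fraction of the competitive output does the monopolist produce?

Q_m/Q_c = 0.625

A monopolist chooses Q where MR = MC. MR = 226 − 3Q; setting this equal to 13 + Q gives Q = 53.25 and P = 146.125.
Competitive equilibrium sets price equal to marginal cost: 226 − 1.5Q = 13 + Q, so Q = 85.2 and P = 98.2.
Ratio Q_m/Q_c = 53.25/85.2 = 0.625.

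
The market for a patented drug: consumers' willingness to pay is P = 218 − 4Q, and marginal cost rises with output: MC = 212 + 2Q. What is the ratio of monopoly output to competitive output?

Q_m/Q_c = 0.6

The monopolist equates marginal revenue to marginal cost: 218 − 8Q = 212 + 2Q, so Q = 0.6. From demand, P = 215.6.
Competitive equilibrium sets price equal to marginal cost: 218 − 4Q = 212 + 2Q, so Q = 1 and P = 214.
Ratio Q_m/Q_c = 0.6/1 = 0.6.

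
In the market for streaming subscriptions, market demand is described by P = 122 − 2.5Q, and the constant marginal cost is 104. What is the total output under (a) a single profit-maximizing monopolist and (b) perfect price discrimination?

Monopoly: Q = 3.6; Perfect PD: Q = 7.2

Monopoly sets MR = MC: 122 − 5Q = 104 ⇒ Q = 3.6, P = 122 − 2.5·3.6 = 113.
Under first-degree price discrimination the firm charges each unit its demand price and produces up to where P = MC, i.e. Q = 7.2. Consumer surplus is zero; producer surplus equals total surplus.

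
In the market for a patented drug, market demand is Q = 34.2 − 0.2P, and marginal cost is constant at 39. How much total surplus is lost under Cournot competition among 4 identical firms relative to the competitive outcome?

Inverting demand: P = 171 − 5Q.
Competitive firms price at marginal cost: P = 39, giving Q = 26.4.
Cournot with 4 identical firms: the symmetric best-response condition is 171 − 25q = 39. Each firm produces q = 5.28, total output Q = 21.12, price P = 65.4.
DWL is the triangle between Q = 21.12 and Q = 26.4: ½·(26.4 − 21.12)·(65.4 − 39) = 69.696.

DWL = 69.696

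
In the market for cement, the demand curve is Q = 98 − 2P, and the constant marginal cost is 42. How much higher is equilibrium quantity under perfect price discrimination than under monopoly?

Equilibrium quantity rises by 7

Inverting demand: P = 49 − 0.5Q.
The monopolist equates marginal revenue to marginal cost: 49 − Q = 42, so Q = 7. From demand, P = 45.5.
A perfectly discriminating monopolist sells every unit with P(Q) ≥ MC(Q), so output equals the competitive quantity Q = 14. Each buyer pays their reservation price, so CS = 0 and the firm captures all surplus.
Change in equilibrium quantity: 14 − 7 = 7.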